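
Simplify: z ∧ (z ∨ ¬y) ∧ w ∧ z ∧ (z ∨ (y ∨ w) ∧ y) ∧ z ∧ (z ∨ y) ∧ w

z ∧ (z ∨ ¬y) ∧ w ∧ z ∧ (z ∨ (y ∨ w) ∧ y) ∧ z ∧ (z ∨ y) ∧ w
= z ∧ w ∧ z ∧ (z ∨ (y ∨ w) ∧ y) ∧ z ∧ (z ∨ y) ∧ w   — absorption
= z ∧ w ∧ z ∧ (z ∨ y) ∧ z ∧ (z ∨ y) ∧ w   — absorption
= z ∧ w ∧ z ∧ (z ∨ y) ∧ w   — idempotence
= z ∧ w ∧ z ∧ w   — absorption
= z ∧ w   — idempotence

z ∧ w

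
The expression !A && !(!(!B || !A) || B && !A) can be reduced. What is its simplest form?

!A && !(!(!B || !A) || B && !A)
= !A && !(B && A || B && !A)   [De Morgan]
= !A && !B   [distribution]

!A && !B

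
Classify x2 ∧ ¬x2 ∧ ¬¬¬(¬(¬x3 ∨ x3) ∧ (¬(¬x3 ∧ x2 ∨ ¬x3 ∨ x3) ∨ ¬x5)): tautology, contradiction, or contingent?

contradiction

x2 ∧ ¬x2 ∧ ¬¬¬(¬(¬x3 ∨ x3) ∧ (¬(¬x3 ∧ x2 ∨ ¬x3 ∨ x3) ∨ ¬x5))
= x2 ∧ ¬x2 ∧ ¬¬¬(¬(¬x3 ∨ x3) ∧ (¬(¬x3 ∨ x3) ∨ ¬x5))   — absorption
= x2 ∧ ¬x2 ∧ ¬(¬(¬x3 ∨ x3) ∧ (¬(¬x3 ∨ x3) ∨ ¬x5))   — double negation
= x2 ∧ ¬x2 ∧ ¬¬(¬x3 ∨ x3)   — absorption
= x2 ∧ ¬x2 ∧ (¬x3 ∨ x3)   — double negation
= x2 ∧ ¬x2   — complement / identity
= False   — complement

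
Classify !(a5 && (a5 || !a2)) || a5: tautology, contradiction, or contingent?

tautology

!(a5 && (a5 || !a2)) || a5
= !a5 || a5   — absorption
= true   — complement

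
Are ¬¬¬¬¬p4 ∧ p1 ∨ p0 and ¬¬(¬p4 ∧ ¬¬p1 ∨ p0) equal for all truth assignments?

E1: ¬¬¬¬¬p4 ∧ p1 ∨ p0
    = ¬¬¬p4 ∧ p1 ∨ p0
    = ¬p4 ∧ p1 ∨ p0
E2: ¬¬(¬p4 ∧ ¬¬p1 ∨ p0)
    = ¬p4 ∧ ¬¬p1 ∨ p0
    = ¬p4 ∧ p1 ∨ p0
Both reduce to ¬p4 ∧ p1 ∨ p0, so they are equivalent.

Yes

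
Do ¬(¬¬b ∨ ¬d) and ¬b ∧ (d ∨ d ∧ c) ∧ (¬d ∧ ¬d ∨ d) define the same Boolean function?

E1: ¬(¬¬b ∨ ¬d)
    = ¬b ∧ d   (De Morgan)
E2: ¬b ∧ (d ∨ d ∧ c) ∧ (¬d ∧ ¬d ∨ d)
    = ¬b ∧ (d ∨ d ∧ c) ∧ (¬d ∨ d)   (idempotence)
    = ¬b ∧ d ∧ (¬d ∨ d)   (absorption)
    = ¬b ∧ d   (complement / identity)
Both reduce to ¬b ∧ d, so they are equivalent.

Yes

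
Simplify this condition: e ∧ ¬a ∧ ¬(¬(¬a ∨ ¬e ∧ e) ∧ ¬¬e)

e ∧ ¬a

e ∧ ¬a ∧ ¬(¬(¬a ∨ ¬e ∧ e) ∧ ¬¬e)
= e ∧ ¬a ∧ (¬a ∨ ¬e ∧ e ∨ ¬e)   (De Morgan)
= e ∧ ¬a ∧ (¬a ∨ ¬e)   (complement / identity)
= e ∧ ¬a   (absorption)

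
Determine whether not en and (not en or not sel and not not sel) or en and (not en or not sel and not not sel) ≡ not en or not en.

E1: not en and (not en or not sel and not not sel) or en and (not en or not sel and not not sel)
    = not en or not sel and not not sel   (distribution)
    = not en or not sel and sel   (double negation)
    = not en   (complement / identity)
E2: not en or not en
    = not en   (idempotence)
Both reduce to not en, so they are equivalent.

Yes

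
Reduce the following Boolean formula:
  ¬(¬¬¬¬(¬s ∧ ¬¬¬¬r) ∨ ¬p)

(s ∨ ¬r) ∧ p

¬(¬¬¬¬(¬s ∧ ¬¬¬¬r) ∨ ¬p)
= ¬(¬¬(¬s ∧ ¬¬¬¬r) ∨ ¬p)   [double negation]
= ¬(¬(s ∨ ¬¬¬r) ∨ ¬p)   [De Morgan]
= (s ∨ ¬¬¬r) ∧ p   [De Morgan]
= (s ∨ ¬r) ∧ p   [double negation]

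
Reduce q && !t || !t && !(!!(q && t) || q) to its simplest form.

q && !t || !t && !(!!(q && t) || q)
= q && !t || !t && !(q && t || q)   (double negation)
= q && !t || !t && !q   (absorption)
= !t   (distribution)

!t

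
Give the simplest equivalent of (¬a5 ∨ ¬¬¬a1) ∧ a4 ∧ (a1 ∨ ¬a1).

(¬a5 ∨ ¬a1) ∧ a4

(¬a5 ∨ ¬¬¬a1) ∧ a4 ∧ (a1 ∨ ¬a1)
= (¬a5 ∨ ¬a1) ∧ a4 ∧ (a1 ∨ ¬a1)
= (¬a5 ∨ ¬a1) ∧ a4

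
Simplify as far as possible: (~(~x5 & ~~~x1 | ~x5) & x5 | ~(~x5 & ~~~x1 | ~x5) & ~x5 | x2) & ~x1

(x5 | x2) & ~x1

(~(~x5 & ~~~x1 | ~x5) & x5 | ~(~x5 & ~~~x1 | ~x5) & ~x5 | x2) & ~x1
= (~(~x5 & ~~~x1 | ~x5) | x2) & ~x1
= (~(~x5 & ~x1 | ~x5) | x2) & ~x1
= (~~x5 | x2) & ~x1
= (x5 | x2) & ~x1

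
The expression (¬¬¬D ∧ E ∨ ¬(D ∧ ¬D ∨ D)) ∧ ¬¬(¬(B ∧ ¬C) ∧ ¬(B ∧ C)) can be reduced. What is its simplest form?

(¬¬¬D ∧ E ∨ ¬(D ∧ ¬D ∨ D)) ∧ ¬¬(¬(B ∧ ¬C) ∧ ¬(B ∧ C))
= (¬¬¬D ∧ E ∨ ¬(D ∧ ¬D ∨ D)) ∧ ¬(B ∧ ¬C ∨ B ∧ C)   [De Morgan]
= (¬¬¬D ∧ E ∨ ¬(D ∧ ¬D ∨ D)) ∧ ¬B   [distribution]
= (¬D ∧ E ∨ ¬(D ∧ ¬D ∨ D)) ∧ ¬B   [double negation]
= (¬D ∧ E ∨ ¬D) ∧ ¬B   [complement / identity]
= ¬D ∧ ¬B   [absorption]

¬D ∧ ¬B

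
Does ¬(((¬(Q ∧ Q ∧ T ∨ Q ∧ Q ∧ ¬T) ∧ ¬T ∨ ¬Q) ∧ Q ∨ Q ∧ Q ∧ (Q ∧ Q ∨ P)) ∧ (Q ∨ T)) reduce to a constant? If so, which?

¬(((¬(Q ∧ Q ∧ T ∨ Q ∧ Q ∧ ¬T) ∧ ¬T ∨ ¬Q) ∧ Q ∨ Q ∧ Q ∧ (Q ∧ Q ∨ P)) ∧ (Q ∨ T))
= ¬(((¬(Q ∧ Q) ∧ ¬T ∨ ¬Q) ∧ Q ∨ Q ∧ Q ∧ (Q ∧ Q ∨ P)) ∧ (Q ∨ T))   — distribution
= ¬(((¬Q ∧ ¬T ∨ ¬Q) ∧ Q ∨ Q ∧ Q ∧ (Q ∧ Q ∨ P)) ∧ (Q ∨ T))   — idempotence
= ¬((¬Q ∧ Q ∨ Q ∧ Q ∧ (Q ∧ Q ∨ P)) ∧ (Q ∨ T))   — absorption
= ¬((¬Q ∧ Q ∨ Q ∧ Q) ∧ (Q ∨ T))   — absorption
= ¬(Q ∧ (Q ∨ T))   — distribution
= ¬Q   — absorption
This depends on Q, so it is not a constant.

no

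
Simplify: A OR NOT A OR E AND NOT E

TRUE

A OR NOT A OR E AND NOT E
= A OR NOT A   [complement / identity]
= TRUE   [complement]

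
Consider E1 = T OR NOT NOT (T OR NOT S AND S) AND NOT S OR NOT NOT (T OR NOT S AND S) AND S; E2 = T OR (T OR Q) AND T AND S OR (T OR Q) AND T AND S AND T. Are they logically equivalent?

Yes

E1: T OR NOT NOT (T OR NOT S AND S) AND NOT S OR NOT NOT (T OR NOT S AND S) AND S
    = T OR NOT NOT (T OR NOT S AND S)   — distribution
    = T OR T OR NOT S AND S   — double negation
    = T OR T   — complement / identity
    = T   — idempotence
E2: T OR (T OR Q) AND T AND S OR (T OR Q) AND T AND S AND T
    = T OR (T OR Q) AND T AND S   — absorption
    = T OR T AND S   — absorption
    = T   — absorption
Both reduce to T, so they are equivalent.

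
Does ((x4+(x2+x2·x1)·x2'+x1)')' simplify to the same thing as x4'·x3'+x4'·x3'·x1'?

E1: ((x4+(x2+x2·x1)·x2'+x1)')'
    = ((x4+x2·x2'+x1)')'   (absorption)
    = x4+x2·x2'+x1   (double negation)
    = x4+x1   (complement / identity)
E2: x4'·x3'+x4'·x3'·x1'
    = x4'·x3'   (absorption)
These differ: at x1=1, x2=0, x3=1, x4=1, E1 = 1 but E2 = 0.

No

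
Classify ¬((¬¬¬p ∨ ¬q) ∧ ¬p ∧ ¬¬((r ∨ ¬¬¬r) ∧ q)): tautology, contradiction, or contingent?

contingent

¬((¬¬¬p ∨ ¬q) ∧ ¬p ∧ ¬¬((r ∨ ¬¬¬r) ∧ q))
= ¬((¬p ∨ ¬q) ∧ ¬p ∧ ¬¬((r ∨ ¬¬¬r) ∧ q))   — double negation
= ¬((¬p ∨ ¬q) ∧ ¬p ∧ ¬¬((r ∨ ¬r) ∧ q))   — double negation
= ¬((¬p ∨ ¬q) ∧ ¬p ∧ ¬¬q)   — complement / identity
= ¬(¬p ∧ ¬¬q)   — absorption
= p ∨ ¬q   — De Morgan
This depends on p, q, so it is not a constant.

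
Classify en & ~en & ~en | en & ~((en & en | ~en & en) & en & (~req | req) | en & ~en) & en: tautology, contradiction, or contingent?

contradiction

en & ~en & ~en | en & ~((en & en | ~en & en) & en & (~req | req) | en & ~en) & en
= en & ~en & ~en | en & ~((en & en | ~en & en) & en | en & ~en) & en
= en & ~en & ~en | en & ~(en & en | en & ~en) & en
= en & ~en & ~en | en & ~en & en
= en & ~en
= 0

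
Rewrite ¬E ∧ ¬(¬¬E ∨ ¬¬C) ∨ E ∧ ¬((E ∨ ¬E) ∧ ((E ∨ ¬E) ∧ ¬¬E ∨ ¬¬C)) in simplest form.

¬E ∧ ¬C

¬E ∧ ¬(¬¬E ∨ ¬¬C) ∨ E ∧ ¬((E ∨ ¬E) ∧ ((E ∨ ¬E) ∧ ¬¬E ∨ ¬¬C))
= ¬E ∧ ¬(¬¬E ∨ ¬¬C) ∨ E ∧ ¬((E ∨ ¬E) ∧ (¬¬E ∨ ¬¬C))   — complement / identity
= ¬E ∧ ¬(¬¬E ∨ ¬¬C) ∨ E ∧ ¬(¬¬E ∨ ¬¬C)   — complement / identity
= ¬(¬¬E ∨ ¬¬C)   — distribution
= ¬E ∧ ¬C   — De Morgan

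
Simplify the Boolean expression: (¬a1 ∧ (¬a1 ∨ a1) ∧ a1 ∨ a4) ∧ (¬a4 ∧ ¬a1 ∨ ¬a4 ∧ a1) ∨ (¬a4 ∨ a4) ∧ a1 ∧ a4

a1 ∧ a4

(¬a1 ∧ (¬a1 ∨ a1) ∧ a1 ∨ a4) ∧ (¬a4 ∧ ¬a1 ∨ ¬a4 ∧ a1) ∨ (¬a4 ∨ a4) ∧ a1 ∧ a4
= (¬a1 ∧ a1 ∨ a4) ∧ (¬a4 ∧ ¬a1 ∨ ¬a4 ∧ a1) ∨ (¬a4 ∨ a4) ∧ a1 ∧ a4
= a4 ∧ (¬a4 ∧ ¬a1 ∨ ¬a4 ∧ a1) ∨ (¬a4 ∨ a4) ∧ a1 ∧ a4
= a4 ∧ (¬a4 ∧ ¬a1 ∨ ¬a4 ∧ a1) ∨ a1 ∧ a4
= a4 ∧ ¬a4 ∨ a1 ∧ a4
= a1 ∧ a4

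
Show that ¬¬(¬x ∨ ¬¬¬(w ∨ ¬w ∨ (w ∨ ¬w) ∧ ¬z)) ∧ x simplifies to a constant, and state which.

False

¬¬(¬x ∨ ¬¬¬(w ∨ ¬w ∨ (w ∨ ¬w) ∧ ¬z)) ∧ x
= ¬¬(¬x ∨ ¬(w ∨ ¬w ∨ (w ∨ ¬w) ∧ ¬z)) ∧ x   [double negation]
= ¬¬(¬x ∨ ¬(w ∨ ¬w)) ∧ x   [absorption]
= ¬(x ∧ (w ∨ ¬w)) ∧ x   [De Morgan]
= ¬x ∧ x   [complement / identity]
= False   [complement]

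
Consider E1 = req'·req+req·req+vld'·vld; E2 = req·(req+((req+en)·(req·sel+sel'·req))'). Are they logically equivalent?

E1: req'·req+req·req+vld'·vld
    = req+vld'·vld   (distribution)
    = req   (complement / identity)
E2: req·(req+((req+en)·(req·sel+sel'·req))')
    = req·(req+((req+en)·req)')   (distribution)
    = req·(req+req')   (absorption)
    = req   (complement / identity)
Both reduce to req, so they are equivalent.

Yes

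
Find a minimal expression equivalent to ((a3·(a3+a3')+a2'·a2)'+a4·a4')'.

a3

((a3·(a3+a3')+a2'·a2)'+a4·a4')'
= ((a3+a2'·a2)'+a4·a4')'   (complement / identity)
= ((a3+a2'·a2)')'   (complement / identity)
= (a3')'   (complement / identity)
= a3   (double negation)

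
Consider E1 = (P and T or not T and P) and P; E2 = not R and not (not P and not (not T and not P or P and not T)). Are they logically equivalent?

No

E1: (P and T or not T and P) and P
    = P and P   — distribution
    = P   — idempotence
E2: not R and not (not P and not (not T and not P or P and not T))
    = not R and not (not P and not not T)   — distribution
    = not R and (P or not T)   — De Morgan
These differ: at P=1, R=1, T=0, E1 = 1 but E2 = 0.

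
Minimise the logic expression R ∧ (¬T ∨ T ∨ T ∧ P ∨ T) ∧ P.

R ∧ (¬T ∨ T ∨ T ∧ P ∨ T) ∧ P
= R ∧ (¬T ∨ T ∨ T) ∧ P
= R ∧ (¬T ∨ T) ∧ P
= R ∧ P

R ∧ P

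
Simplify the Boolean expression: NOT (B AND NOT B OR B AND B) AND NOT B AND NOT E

NOT B AND NOT E

NOT (B AND NOT B OR B AND B) AND NOT B AND NOT E
= NOT (B AND B) AND NOT B AND NOT E   (complement / identity)
= NOT B AND NOT B AND NOT E   (idempotence)
= NOT B AND NOT E   (idempotence)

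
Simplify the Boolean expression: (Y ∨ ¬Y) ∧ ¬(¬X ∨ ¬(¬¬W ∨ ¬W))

X

(Y ∨ ¬Y) ∧ ¬(¬X ∨ ¬(¬¬W ∨ ¬W))
= (Y ∨ ¬Y) ∧ ¬(¬X ∨ ¬(W ∨ ¬W))   (double negation)
= (Y ∨ ¬Y) ∧ X ∧ (W ∨ ¬W)   (De Morgan)
= X ∧ (W ∨ ¬W)   (complement / identity)
= X   (complement / identity)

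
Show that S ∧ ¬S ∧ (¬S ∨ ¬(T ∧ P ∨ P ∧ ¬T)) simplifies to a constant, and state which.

S ∧ ¬S ∧ (¬S ∨ ¬(T ∧ P ∨ P ∧ ¬T))
= S ∧ ¬S ∧ (¬S ∨ ¬P)   [distribution]
= S ∧ ¬S   [absorption]
= False   [complement]

False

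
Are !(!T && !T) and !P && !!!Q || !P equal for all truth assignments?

No

E1: !(!T && !T)
    = !!T
    = T
E2: !P && !!!Q || !P
    = !P && !Q || !P
    = !P
These differ: at P=0, Q=0, T=0, E1 = 0 but E2 = 1.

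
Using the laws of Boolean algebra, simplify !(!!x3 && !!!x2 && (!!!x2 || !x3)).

!(!!x3 && !!!x2 && (!!!x2 || !x3))
= !(!!x3 && !!!x2)
= !(!!x3 && !x2)
= !x3 || x2

!x3 || x2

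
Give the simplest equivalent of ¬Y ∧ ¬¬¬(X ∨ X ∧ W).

¬Y ∧ ¬X

¬Y ∧ ¬¬¬(X ∨ X ∧ W)
= ¬Y ∧ ¬¬¬X   — absorption
= ¬Y ∧ ¬X   — double negation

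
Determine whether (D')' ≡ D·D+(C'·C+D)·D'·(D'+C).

Yes

E1: (D')'
    = D   — double negation
E2: D·D+(C'·C+D)·D'·(D'+C)
    = D·D+(C'·C+D)·D'   — absorption
    = D·D+D·D'   — complement / identity
    = D   — distribution
Both reduce to D, so they are equivalent.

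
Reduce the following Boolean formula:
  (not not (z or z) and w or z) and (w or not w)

z

(not not (z or z) and w or z) and (w or not w)
= ((z or z) and w or z) and (w or not w)   (double negation)
= (z and w or z) and (w or not w)   (idempotence)
= z and w or z   (complement / identity)
= z   (absorption)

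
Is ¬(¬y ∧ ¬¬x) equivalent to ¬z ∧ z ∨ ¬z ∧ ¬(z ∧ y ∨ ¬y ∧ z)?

E1: ¬(¬y ∧ ¬¬x)
    = y ∨ ¬x
E2: ¬z ∧ z ∨ ¬z ∧ ¬(z ∧ y ∨ ¬y ∧ z)
    = ¬z ∧ z ∨ ¬z ∧ ¬z
    = ¬z
These differ: at x=0, y=0, z=1, E1 = 1 but E2 = 0.

No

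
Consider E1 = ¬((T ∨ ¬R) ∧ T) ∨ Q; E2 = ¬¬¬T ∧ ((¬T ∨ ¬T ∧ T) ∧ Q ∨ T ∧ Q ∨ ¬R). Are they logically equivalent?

E1: ¬((T ∨ ¬R) ∧ T) ∨ Q
    = ¬T ∨ Q   — absorption
E2: ¬¬¬T ∧ ((¬T ∨ ¬T ∧ T) ∧ Q ∨ T ∧ Q ∨ ¬R)
    = ¬¬¬T ∧ (¬T ∧ Q ∨ T ∧ Q ∨ ¬R)   — complement / identity
    = ¬¬¬T ∧ (Q ∨ ¬R)   — distribution
    = ¬T ∧ (Q ∨ ¬R)   — double negation
These differ: at Q=1, R=0, T=1, E1 = 1 but E2 = 0.

No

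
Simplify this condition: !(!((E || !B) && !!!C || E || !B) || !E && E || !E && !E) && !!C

E && C

!(!((E || !B) && !!!C || E || !B) || !E && E || !E && !E) && !!C
= !(!((E || !B) && !!!C || E || !B) || !E) && !!C   — distribution
= !(!((E || !B) && !C || E || !B) || !E) && !!C   — double negation
= !(!(E || !B) || !E) && !!C   — absorption
= !(!(E || !B) || !E) && C   — double negation
= (E || !B) && E && C   — De Morgan
= E && C   — absorption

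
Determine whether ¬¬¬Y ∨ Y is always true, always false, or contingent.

always true

¬¬¬Y ∨ Y
= ¬Y ∨ Y   (double negation)
= True   (complement)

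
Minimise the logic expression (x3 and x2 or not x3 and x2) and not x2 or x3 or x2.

x3 or x2

(x3 and x2 or not x3 and x2) and not x2 or x3 or x2
= x2 and not x2 or x3 or x2   — distribution
= x3 or x2   — complement / identity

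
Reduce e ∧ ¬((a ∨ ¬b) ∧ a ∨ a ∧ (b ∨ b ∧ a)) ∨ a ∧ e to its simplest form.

e ∧ ¬((a ∨ ¬b) ∧ a ∨ a ∧ (b ∨ b ∧ a)) ∨ a ∧ e
= e ∧ ¬(a ∨ a ∧ (b ∨ b ∧ a)) ∨ a ∧ e
= e ∧ ¬(a ∨ a ∧ b) ∨ a ∧ e
= e ∧ ¬a ∨ a ∧ e
= e

e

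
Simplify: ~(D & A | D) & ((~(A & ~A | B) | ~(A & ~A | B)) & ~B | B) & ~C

~(D & A | D) & ((~(A & ~A | B) | ~(A & ~A | B)) & ~B | B) & ~C
= ~(D & A | D) & (~(A & ~A | B) & ~B | B) & ~C
= ~D & (~(A & ~A | B) & ~B | B) & ~C
= ~D & (~B & ~B | B) & ~C
= ~D & (~B | B) & ~C
= ~D & ~C

~D & ~C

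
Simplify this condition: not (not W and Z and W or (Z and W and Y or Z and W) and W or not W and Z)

not (not W and Z and W or (Z and W and Y or Z and W) and W or not W and Z)
= not (not W and Z and W or Z and W and W or not W and Z)   — absorption
= not (Z and W or not W and Z)   — distribution
= not Z   — distribution

not Z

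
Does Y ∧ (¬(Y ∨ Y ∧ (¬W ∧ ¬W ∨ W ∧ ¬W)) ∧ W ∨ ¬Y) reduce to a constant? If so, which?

Y ∧ (¬(Y ∨ Y ∧ (¬W ∧ ¬W ∨ W ∧ ¬W)) ∧ W ∨ ¬Y)
= Y ∧ (¬(Y ∨ Y ∧ ¬W) ∧ W ∨ ¬Y)   — distribution
= Y ∧ (¬Y ∧ W ∨ ¬Y)   — absorption
= Y ∧ ¬Y   — absorption
= False   — complement

yes, False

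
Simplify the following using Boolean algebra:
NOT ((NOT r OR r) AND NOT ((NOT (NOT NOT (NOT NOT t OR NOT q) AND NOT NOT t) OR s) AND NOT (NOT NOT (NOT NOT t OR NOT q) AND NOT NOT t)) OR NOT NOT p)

NOT t AND NOT p

NOT ((NOT r OR r) AND NOT ((NOT (NOT NOT (NOT NOT t OR NOT q) AND NOT NOT t) OR s) AND NOT (NOT NOT (NOT NOT t OR NOT q) AND NOT NOT t)) OR NOT NOT p)
= NOT ((NOT r OR r) AND NOT NOT (NOT NOT (NOT NOT t OR NOT q) AND NOT NOT t) OR NOT NOT p)   [absorption]
= NOT ((NOT r OR r) AND NOT NOT (NOT (NOT t AND q) AND NOT NOT t) OR NOT NOT p)   [De Morgan]
= NOT (NOT NOT (NOT (NOT t AND q) AND NOT NOT t) OR NOT NOT p)   [complement / identity]
= NOT (NOT (NOT t AND q OR NOT t) OR NOT NOT p)   [De Morgan]
= NOT (NOT NOT t OR NOT NOT p)   [absorption]
= NOT t AND NOT p   [De Morgan]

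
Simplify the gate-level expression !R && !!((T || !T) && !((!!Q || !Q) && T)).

!R && !T

!R && !!((T || !T) && !((!!Q || !Q) && T))
= !R && !!((T || !T) && !((Q || !Q) && T))   [double negation]
= !R && !!!((Q || !Q) && T)   [complement / identity]
= !R && !((Q || !Q) && T)   [double negation]
= !R && !T   [complement / identity]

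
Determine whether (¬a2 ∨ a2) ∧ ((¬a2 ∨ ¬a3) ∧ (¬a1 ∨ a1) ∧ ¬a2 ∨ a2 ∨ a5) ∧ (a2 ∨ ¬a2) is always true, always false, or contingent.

always true

(¬a2 ∨ a2) ∧ ((¬a2 ∨ ¬a3) ∧ (¬a1 ∨ a1) ∧ ¬a2 ∨ a2 ∨ a5) ∧ (a2 ∨ ¬a2)
= (¬a2 ∨ a2) ∧ ((¬a2 ∨ ¬a3) ∧ ¬a2 ∨ a2 ∨ a5) ∧ (a2 ∨ ¬a2)
= (¬a2 ∨ a2) ∧ (¬a2 ∨ a2 ∨ a5) ∧ (a2 ∨ ¬a2)
= (¬a2 ∨ a2) ∧ (¬a2 ∨ a2 ∨ a5)
= ¬a2 ∨ a2
= True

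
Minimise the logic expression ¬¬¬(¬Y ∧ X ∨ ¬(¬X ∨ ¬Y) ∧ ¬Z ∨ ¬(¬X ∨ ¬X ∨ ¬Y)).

¬X

¬¬¬(¬Y ∧ X ∨ ¬(¬X ∨ ¬Y) ∧ ¬Z ∨ ¬(¬X ∨ ¬X ∨ ¬Y))
= ¬¬¬(¬Y ∧ X ∨ ¬(¬X ∨ ¬Y) ∧ ¬Z ∨ ¬(¬X ∨ ¬Y))   [idempotence]
= ¬¬¬(¬Y ∧ X ∨ ¬(¬X ∨ ¬Y))   [absorption]
= ¬¬¬(¬Y ∧ X ∨ X ∧ Y)   [De Morgan]
= ¬(¬Y ∧ X ∨ X ∧ Y)   [double negation]
= ¬X   [distribution]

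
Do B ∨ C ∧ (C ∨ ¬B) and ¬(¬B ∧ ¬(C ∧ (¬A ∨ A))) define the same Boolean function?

E1: B ∨ C ∧ (C ∨ ¬B)
    = B ∨ C   — absorption
E2: ¬(¬B ∧ ¬(C ∧ (¬A ∨ A)))
    = B ∨ C ∧ (¬A ∨ A)   — De Morgan
    = B ∨ C   — complement / identity
Both reduce to B ∨ C, so they are equivalent.

Yes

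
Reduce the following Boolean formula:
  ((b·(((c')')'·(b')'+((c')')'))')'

((b·(((c')')'·(b')'+((c')')'))')'
= ((b·(((c')')'·b+((c')')'))')'
= b·(((c')')'·b+((c')')')
= b·((c')')'
= b·c'

b·c'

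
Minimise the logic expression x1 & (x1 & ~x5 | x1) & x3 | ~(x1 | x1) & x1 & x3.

x1 & (x1 & ~x5 | x1) & x3 | ~(x1 | x1) & x1 & x3
= x1 & (x1 & ~x5 | x1) & x3 | ~x1 & x1 & x3   — idempotence
= x1 & x1 & x3 | ~x1 & x1 & x3   — absorption
= x1 & x3   — distribution

x1 & x3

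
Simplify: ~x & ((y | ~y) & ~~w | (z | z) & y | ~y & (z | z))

~x & (w | z)

~x & ((y | ~y) & ~~w | (z | z) & y | ~y & (z | z))
= ~x & (~~w | (z | z) & y | ~y & (z | z))   (complement / identity)
= ~x & (~~w | z | z)   (distribution)
= ~x & (w | z | z)   (double negation)
= ~x & (w | z)   (idempotence)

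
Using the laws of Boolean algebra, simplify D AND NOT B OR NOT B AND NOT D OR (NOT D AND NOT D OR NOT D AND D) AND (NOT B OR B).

D AND NOT B OR NOT B AND NOT D OR (NOT D AND NOT D OR NOT D AND D) AND (NOT B OR B)
= NOT B OR (NOT D AND NOT D OR NOT D AND D) AND (NOT B OR B)   (distribution)
= NOT B OR NOT D AND (NOT B OR B)   (distribution)
= NOT B OR NOT D   (complement / identity)

NOT B OR NOT D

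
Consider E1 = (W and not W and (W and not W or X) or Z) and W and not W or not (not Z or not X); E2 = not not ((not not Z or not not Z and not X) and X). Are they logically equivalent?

E1: (W and not W and (W and not W or X) or Z) and W and not W or not (not Z or not X)
    = (W and not W or Z) and W and not W or not (not Z or not X)
    = W and not W or not (not Z or not X)
    = W and not W or Z and X
    = Z and X
E2: not not ((not not Z or not not Z and not X) and X)
    = (not not Z or not not Z and not X) and X
    = not not Z and X
    = Z and X
Both reduce to Z and X, so they are equivalent.

Yes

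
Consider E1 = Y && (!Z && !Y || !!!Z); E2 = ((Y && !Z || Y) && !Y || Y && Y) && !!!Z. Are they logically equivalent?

Yes

E1: Y && (!Z && !Y || !!!Z)
    = Y && (!Z && !Y || !Z)
    = Y && !Z
E2: ((Y && !Z || Y) && !Y || Y && Y) && !!!Z
    = (Y && !Y || Y && Y) && !!!Z
    = (Y && !Y || Y && Y) && !Z
    = Y && !Z
Both reduce to Y && !Z, so they are equivalent.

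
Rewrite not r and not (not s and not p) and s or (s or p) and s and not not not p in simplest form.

not r and not (not s and not p) and s or (s or p) and s and not not not p
= not r and (s or p) and s or (s or p) and s and not not not p
= (s or p) and s and (not r or not not not p)
= (s or p) and s and (not r or not p)
= s and (not r or not p)

s and (not r or not p)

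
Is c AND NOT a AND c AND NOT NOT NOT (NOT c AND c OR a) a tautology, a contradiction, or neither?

neither

c AND NOT a AND c AND NOT NOT NOT (NOT c AND c OR a)
= c AND NOT a AND c AND NOT NOT NOT a   (complement / identity)
= c AND NOT a AND c AND NOT a   (double negation)
= c AND NOT a   (idempotence)
This depends on a, c, so it is not a constant.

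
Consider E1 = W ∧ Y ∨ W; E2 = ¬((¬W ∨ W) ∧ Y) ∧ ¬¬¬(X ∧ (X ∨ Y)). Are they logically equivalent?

E1: W ∧ Y ∨ W
    = W   — absorption
E2: ¬((¬W ∨ W) ∧ Y) ∧ ¬¬¬(X ∧ (X ∨ Y))
    = ¬((¬W ∨ W) ∧ Y) ∧ ¬¬¬X   — absorption
    = ¬((¬W ∨ W) ∧ Y) ∧ ¬X   — double negation
    = ¬Y ∧ ¬X   — complement / identity
These differ: at W=1, X=1, Y=0, E1 = 1 but E2 = 0.

No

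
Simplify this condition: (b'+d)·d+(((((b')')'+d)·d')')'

b'+d

(b'+d)·d+(((((b')')'+d)·d')')'
= (b'+d)·d+(((b')')'+d)·d'   — double negation
= (b'+d)·d+(b'+d)·d'   — double negation
= b'+d   — distribution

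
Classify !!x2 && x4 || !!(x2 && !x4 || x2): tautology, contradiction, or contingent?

!!x2 && x4 || !!(x2 && !x4 || x2)
= !!x2 && x4 || !!x2
= !!x2
= x2
This depends on x2, so it is not a constant.

contingent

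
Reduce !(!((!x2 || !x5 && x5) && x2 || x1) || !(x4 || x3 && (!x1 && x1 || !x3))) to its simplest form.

!(!((!x2 || !x5 && x5) && x2 || x1) || !(x4 || x3 && (!x1 && x1 || !x3)))
= !(!(!x2 && x2 || x1) || !(x4 || x3 && (!x1 && x1 || !x3)))   — complement / identity
= (!x2 && x2 || x1) && (x4 || x3 && (!x1 && x1 || !x3))   — De Morgan
= (!x2 && x2 || x1) && (x4 || x3 && !x3)   — complement / identity
= x1 && (x4 || x3 && !x3)   — complement / identity
= x1 && x4   — complement / identity

x1 && x4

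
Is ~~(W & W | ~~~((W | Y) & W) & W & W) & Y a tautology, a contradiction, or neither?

~~(W & W | ~~~((W | Y) & W) & W & W) & Y
= ~~(W & W | ~~~W & W & W) & Y
= ~~(W & W | ~~~W & W) & Y
= ~~(W & W | ~W & W) & Y
= ~~W & Y
= W & Y
This depends on W, Y, so it is not a constant.

neither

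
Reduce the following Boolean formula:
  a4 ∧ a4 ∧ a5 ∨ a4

a4 ∧ a4 ∧ a5 ∨ a4
= a4 ∧ a5 ∨ a4
= a4

a4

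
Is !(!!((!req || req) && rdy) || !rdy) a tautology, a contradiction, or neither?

!(!!((!req || req) && rdy) || !rdy)
= !(!!rdy || !rdy)   — complement / identity
= !rdy && rdy   — De Morgan
= false   — complement

contradiction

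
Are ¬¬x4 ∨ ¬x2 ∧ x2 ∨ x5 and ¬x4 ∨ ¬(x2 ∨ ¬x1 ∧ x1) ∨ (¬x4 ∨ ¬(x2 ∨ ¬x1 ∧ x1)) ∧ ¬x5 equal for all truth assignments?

No

E1: ¬¬x4 ∨ ¬x2 ∧ x2 ∨ x5
    = x4 ∨ ¬x2 ∧ x2 ∨ x5
    = x4 ∨ x5
E2: ¬x4 ∨ ¬(x2 ∨ ¬x1 ∧ x1) ∨ (¬x4 ∨ ¬(x2 ∨ ¬x1 ∧ x1)) ∧ ¬x5
    = ¬x4 ∨ ¬(x2 ∨ ¬x1 ∧ x1)
    = ¬x4 ∨ ¬x2
These differ: at x1=0, x2=1, x4=1, x5=1, E1 = 1 but E2 = 0.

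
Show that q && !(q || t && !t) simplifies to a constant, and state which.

q && !(q || t && !t)
= q && !q
= false

false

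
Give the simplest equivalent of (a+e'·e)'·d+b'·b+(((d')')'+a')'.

d

(a+e'·e)'·d+b'·b+(((d')')'+a')'
= (a+e'·e)'·d+(((d')')'+a')'   — complement / identity
= (a+e'·e)'·d+(d'+a')'   — double negation
= a'·d+(d'+a')'   — complement / identity
= a'·d+d·a   — De Morgan
= d   — distribution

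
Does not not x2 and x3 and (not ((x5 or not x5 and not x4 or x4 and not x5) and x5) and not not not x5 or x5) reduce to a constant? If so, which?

no

not not x2 and x3 and (not ((x5 or not x5 and not x4 or x4 and not x5) and x5) and not not not x5 or x5)
= not not x2 and x3 and (not ((x5 or not x5) and x5) and not not not x5 or x5)   (distribution)
= not not x2 and x3 and (not x5 and not not not x5 or x5)   (complement / identity)
= not not x2 and x3 and (not x5 and not x5 or x5)   (double negation)
= not not x2 and x3 and (not x5 or x5)   (idempotence)
= x2 and x3 and (not x5 or x5)   (double negation)
= x2 and x3   (complement / identity)
This depends on x2, x3, so it is not a constant.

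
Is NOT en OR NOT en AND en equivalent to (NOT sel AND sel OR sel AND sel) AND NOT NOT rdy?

No

E1: NOT en OR NOT en AND en
    = NOT en
E2: (NOT sel AND sel OR sel AND sel) AND NOT NOT rdy
    = (NOT sel AND sel OR sel AND sel) AND rdy
    = sel AND rdy
These differ: at en=0, rdy=0, sel=0, E1 = 1 but E2 = 0.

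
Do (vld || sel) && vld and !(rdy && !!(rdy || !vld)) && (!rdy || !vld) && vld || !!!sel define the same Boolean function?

No

E1: (vld || sel) && vld
    = vld   [absorption]
E2: !(rdy && !!(rdy || !vld)) && (!rdy || !vld) && vld || !!!sel
    = !(rdy && (rdy || !vld)) && (!rdy || !vld) && vld || !!!sel   [double negation]
    = !rdy && (!rdy || !vld) && vld || !!!sel   [absorption]
    = !rdy && vld || !!!sel   [absorption]
    = !rdy && vld || !sel   [double negation]
These differ: at rdy=0, sel=0, vld=0, E1 = 0 but E2 = 1.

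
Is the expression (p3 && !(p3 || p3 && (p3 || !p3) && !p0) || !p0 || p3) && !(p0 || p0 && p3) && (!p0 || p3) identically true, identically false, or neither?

neither

(p3 && !(p3 || p3 && (p3 || !p3) && !p0) || !p0 || p3) && !(p0 || p0 && p3) && (!p0 || p3)
= (p3 && !(p3 || p3 && !p0) || !p0 || p3) && !(p0 || p0 && p3) && (!p0 || p3)   — complement / identity
= (p3 && !(p3 || p3 && !p0) || !p0 || p3) && !p0 && (!p0 || p3)   — absorption
= (p3 && !p3 || !p0 || p3) && !p0 && (!p0 || p3)   — absorption
= (!p0 || p3) && !p0 && (!p0 || p3)   — complement / identity
= !p0 && (!p0 || p3)   — absorption
= !p0   — absorption
This depends on p0, so it is not a constant.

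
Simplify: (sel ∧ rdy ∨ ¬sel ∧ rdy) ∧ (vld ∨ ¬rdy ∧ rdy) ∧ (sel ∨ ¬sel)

rdy ∧ vld

(sel ∧ rdy ∨ ¬sel ∧ rdy) ∧ (vld ∨ ¬rdy ∧ rdy) ∧ (sel ∨ ¬sel)
= rdy ∧ (vld ∨ ¬rdy ∧ rdy) ∧ (sel ∨ ¬sel)
= rdy ∧ (vld ∨ ¬rdy ∧ rdy)
= rdy ∧ vld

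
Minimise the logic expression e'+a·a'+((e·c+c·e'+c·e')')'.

e'+a·a'+((e·c+c·e'+c·e')')'
= e'+a·a'+e·c+c·e'+c·e'   [double negation]
= e'+e·c+c·e'+c·e'   [complement / identity]
= e'+c+c·e'   [distribution]
= e'+c   [absorption]

e'+c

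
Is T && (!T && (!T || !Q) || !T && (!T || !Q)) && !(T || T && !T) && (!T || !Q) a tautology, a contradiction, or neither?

T && (!T && (!T || !Q) || !T && (!T || !Q)) && !(T || T && !T) && (!T || !Q)
= T && (!T && (!T || !Q) || !T && (!T || !Q)) && !T && (!T || !Q)   [complement / identity]
= T && !T && (!T || !Q) && !T && (!T || !Q)   [idempotence]
= T && !T && (!T || !Q)   [idempotence]
= T && !T   [absorption]
= false   [complement]

contradiction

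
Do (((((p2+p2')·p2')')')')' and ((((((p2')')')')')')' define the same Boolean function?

E1: (((((p2+p2')·p2')')')')'
    = (((p2+p2')·p2')')'   (double negation)
    = ((p2')')'   (complement / identity)
    = p2'   (double negation)
E2: ((((((p2')')')')')')'
    = ((((p2')')')')'   (double negation)
    = ((p2')')'   (double negation)
    = p2'   (double negation)
Both reduce to p2', so they are equivalent.

Yes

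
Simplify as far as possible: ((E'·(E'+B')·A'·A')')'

((E'·(E'+B')·A'·A')')'
= ((E'·A'·A')')'   (absorption)
= ((E'·A')')'   (idempotence)
= E'·A'   (double negation)

E'·A'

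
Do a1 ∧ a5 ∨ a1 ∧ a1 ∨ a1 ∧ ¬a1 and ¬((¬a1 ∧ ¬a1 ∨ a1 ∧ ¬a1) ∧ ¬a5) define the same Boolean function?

E1: a1 ∧ a5 ∨ a1 ∧ a1 ∨ a1 ∧ ¬a1
    = a1 ∧ a5 ∨ a1   [distribution]
    = a1   [absorption]
E2: ¬((¬a1 ∧ ¬a1 ∨ a1 ∧ ¬a1) ∧ ¬a5)
    = ¬(¬a1 ∧ ¬a5)   [distribution]
    = a1 ∨ a5   [De Morgan]
These differ: at a1=0, a5=1, E1 = 0 but E2 = 1.

No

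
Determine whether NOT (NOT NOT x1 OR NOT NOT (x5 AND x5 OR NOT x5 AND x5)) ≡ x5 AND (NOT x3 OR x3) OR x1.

No

E1: NOT (NOT NOT x1 OR NOT NOT (x5 AND x5 OR NOT x5 AND x5))
    = NOT x1 AND NOT (x5 AND x5 OR NOT x5 AND x5)   [De Morgan]
    = NOT x1 AND NOT x5   [distribution]
E2: x5 AND (NOT x3 OR x3) OR x1
    = x5 OR x1   [complement / identity]
These differ: at x1=1, x3=0, x5=0, E1 = 0 but E2 = 1.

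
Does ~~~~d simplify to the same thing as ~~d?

E1: ~~~~d
    = ~~d   — double negation
    = d   — double negation
E2: ~~d
    = d   — double negation
Both reduce to d, so they are equivalent.

Yes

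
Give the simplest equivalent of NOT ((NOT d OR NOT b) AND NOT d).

NOT ((NOT d OR NOT b) AND NOT d)
= NOT NOT d   — absorption
= d   — double negation

d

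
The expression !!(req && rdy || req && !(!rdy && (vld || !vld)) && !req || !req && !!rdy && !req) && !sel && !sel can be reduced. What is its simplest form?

rdy && !sel

!!(req && rdy || req && !(!rdy && (vld || !vld)) && !req || !req && !!rdy && !req) && !sel && !sel
= !!(req && rdy || req && !!rdy && !req || !req && !!rdy && !req) && !sel && !sel   (complement / identity)
= !!(req && rdy || !!rdy && !req) && !sel && !sel   (distribution)
= !!(req && rdy || !!rdy && !req) && !sel   (idempotence)
= !!(req && rdy || rdy && !req) && !sel   (double negation)
= !!rdy && !sel   (distribution)
= rdy && !sel   (double negation)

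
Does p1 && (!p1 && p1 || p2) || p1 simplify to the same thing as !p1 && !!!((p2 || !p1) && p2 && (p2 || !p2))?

E1: p1 && (!p1 && p1 || p2) || p1
    = p1 && p2 || p1   — complement / identity
    = p1   — absorption
E2: !p1 && !!!((p2 || !p1) && p2 && (p2 || !p2))
    = !p1 && !((p2 || !p1) && p2 && (p2 || !p2))   — double negation
    = !p1 && !((p2 || !p1) && p2)   — complement / identity
    = !p1 && !p2   — absorption
These differ: at p1=1, p2=0, E1 = 1 but E2 = 0.

No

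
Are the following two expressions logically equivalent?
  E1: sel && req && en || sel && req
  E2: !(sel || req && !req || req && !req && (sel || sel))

E1: sel && req && en || sel && req
    = sel && req   (absorption)
E2: !(sel || req && !req || req && !req && (sel || sel))
    = !(sel || req && !req || req && !req && sel)   (idempotence)
    = !(sel || req && !req)   (absorption)
    = !sel   (complement / identity)
These differ: at en=1, req=1, sel=0, E1 = 0 but E2 = 1.

No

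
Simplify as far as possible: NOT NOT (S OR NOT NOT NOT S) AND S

NOT NOT (S OR NOT NOT NOT S) AND S
= NOT NOT (S OR NOT S) AND S
= (S OR NOT S) AND S
= S

S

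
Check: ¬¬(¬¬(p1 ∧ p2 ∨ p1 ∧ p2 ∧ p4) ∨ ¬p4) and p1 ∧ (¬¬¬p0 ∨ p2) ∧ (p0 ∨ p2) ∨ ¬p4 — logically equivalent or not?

E1: ¬¬(¬¬(p1 ∧ p2 ∨ p1 ∧ p2 ∧ p4) ∨ ¬p4)
    = ¬¬(p1 ∧ p2 ∨ p1 ∧ p2 ∧ p4) ∨ ¬p4
    = ¬¬(p1 ∧ p2) ∨ ¬p4
    = p1 ∧ p2 ∨ ¬p4
E2: p1 ∧ (¬¬¬p0 ∨ p2) ∧ (p0 ∨ p2) ∨ ¬p4
    = p1 ∧ (p2 ∨ ¬¬¬p0 ∧ p0) ∨ ¬p4
    = p1 ∧ (p2 ∨ ¬p0 ∧ p0) ∨ ¬p4
    = p1 ∧ p2 ∨ ¬p4
Both reduce to p1 ∧ p2 ∨ ¬p4, so they are equivalent.

Yes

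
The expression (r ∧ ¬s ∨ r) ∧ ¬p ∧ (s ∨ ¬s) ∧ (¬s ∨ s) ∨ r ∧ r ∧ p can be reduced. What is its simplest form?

(r ∧ ¬s ∨ r) ∧ ¬p ∧ (s ∨ ¬s) ∧ (¬s ∨ s) ∨ r ∧ r ∧ p
= (r ∧ ¬s ∨ r) ∧ ¬p ∧ (s ∨ ¬s) ∨ r ∧ r ∧ p   [complement / identity]
= r ∧ ¬p ∧ (s ∨ ¬s) ∨ r ∧ r ∧ p   [absorption]
= r ∧ ¬p ∨ r ∧ r ∧ p   [complement / identity]
= r ∧ ¬p ∨ r ∧ p   [idempotence]
= r   [distribution]

r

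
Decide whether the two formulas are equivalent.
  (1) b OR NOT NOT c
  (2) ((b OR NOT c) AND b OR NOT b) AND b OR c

Yes

E1: b OR NOT NOT c
    = b OR c   — double negation
E2: ((b OR NOT c) AND b OR NOT b) AND b OR c
    = (b OR NOT b) AND b OR c   — absorption
    = b OR c   — complement / identity
Both reduce to b OR c, so they are equivalent.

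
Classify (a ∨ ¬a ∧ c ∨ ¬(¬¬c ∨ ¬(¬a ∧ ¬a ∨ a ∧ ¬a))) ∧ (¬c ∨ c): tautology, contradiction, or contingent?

tautology

(a ∨ ¬a ∧ c ∨ ¬(¬¬c ∨ ¬(¬a ∧ ¬a ∨ a ∧ ¬a))) ∧ (¬c ∨ c)
= a ∨ ¬a ∧ c ∨ ¬(¬¬c ∨ ¬(¬a ∧ ¬a ∨ a ∧ ¬a))
= a ∨ ¬a ∧ c ∨ ¬(¬¬c ∨ ¬¬a)
= a ∨ ¬a ∧ c ∨ ¬c ∧ ¬a
= a ∨ ¬a
= True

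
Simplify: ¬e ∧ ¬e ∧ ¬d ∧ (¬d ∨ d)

¬e ∧ ¬d

¬e ∧ ¬e ∧ ¬d ∧ (¬d ∨ d)
= ¬e ∧ ¬d ∧ (¬d ∨ d)
= ¬e ∧ ¬d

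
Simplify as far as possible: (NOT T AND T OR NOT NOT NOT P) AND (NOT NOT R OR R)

(NOT T AND T OR NOT NOT NOT P) AND (NOT NOT R OR R)
= (NOT T AND T OR NOT P) AND (NOT NOT R OR R)
= NOT P AND (NOT NOT R OR R)
= NOT P AND (R OR R)
= NOT P AND R

NOT P AND R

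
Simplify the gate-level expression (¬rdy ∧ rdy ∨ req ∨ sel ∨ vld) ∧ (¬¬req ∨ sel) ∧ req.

req

(¬rdy ∧ rdy ∨ req ∨ sel ∨ vld) ∧ (¬¬req ∨ sel) ∧ req
= (req ∨ sel ∨ vld) ∧ (¬¬req ∨ sel) ∧ req   — complement / identity
= (req ∨ sel ∨ vld) ∧ (req ∨ sel) ∧ req   — double negation
= (req ∨ sel) ∧ req   — absorption
= req   — absorption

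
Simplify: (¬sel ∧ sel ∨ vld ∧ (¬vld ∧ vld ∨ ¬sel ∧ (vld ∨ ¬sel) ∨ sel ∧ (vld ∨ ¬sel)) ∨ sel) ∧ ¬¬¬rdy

(¬sel ∧ sel ∨ vld ∧ (¬vld ∧ vld ∨ ¬sel ∧ (vld ∨ ¬sel) ∨ sel ∧ (vld ∨ ¬sel)) ∨ sel) ∧ ¬¬¬rdy
= (¬sel ∧ sel ∨ vld ∧ (¬vld ∧ vld ∨ vld ∨ ¬sel) ∨ sel) ∧ ¬¬¬rdy   — distribution
= (¬sel ∧ sel ∨ vld ∧ (vld ∨ ¬sel) ∨ sel) ∧ ¬¬¬rdy   — complement / identity
= (vld ∧ (vld ∨ ¬sel) ∨ sel) ∧ ¬¬¬rdy   — complement / identity
= (vld ∧ (vld ∨ ¬sel) ∨ sel) ∧ ¬rdy   — double negation
= (vld ∨ sel) ∧ ¬rdy   — absorption

(vld ∨ sel) ∧ ¬rdy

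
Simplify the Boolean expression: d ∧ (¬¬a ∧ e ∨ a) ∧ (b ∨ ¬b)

d ∧ a

d ∧ (¬¬a ∧ e ∨ a) ∧ (b ∨ ¬b)
= d ∧ (a ∧ e ∨ a) ∧ (b ∨ ¬b)   — double negation
= d ∧ a ∧ (b ∨ ¬b)   — absorption
= d ∧ a   — complement / identity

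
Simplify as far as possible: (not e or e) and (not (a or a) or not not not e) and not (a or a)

not a

(not e or e) and (not (a or a) or not not not e) and not (a or a)
= (not e or e) and (not (a or a) or not e) and not (a or a)   — double negation
= (not e or e) and not (a or a)   — absorption
= (not e or e) and not a   — idempotence
= not a   — complement / identity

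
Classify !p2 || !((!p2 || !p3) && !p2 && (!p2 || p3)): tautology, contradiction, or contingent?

tautology

!p2 || !((!p2 || !p3) && !p2 && (!p2 || p3))
= !p2 || !((!p2 || !p3) && !p2)   — absorption
= !p2 || !!p2   — absorption
= !p2 || p2   — double negation
= true   — complement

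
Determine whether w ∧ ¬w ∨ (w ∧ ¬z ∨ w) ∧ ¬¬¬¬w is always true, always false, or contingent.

w ∧ ¬w ∨ (w ∧ ¬z ∨ w) ∧ ¬¬¬¬w
= w ∧ ¬w ∨ w ∧ ¬¬¬¬w   — absorption
= w ∧ ¬w ∨ w ∧ ¬¬w   — double negation
= (¬w ∨ ¬¬w) ∧ w   — distribution
= (¬w ∨ w) ∧ w   — double negation
= w   — complement / identity
This depends on w, so it is not a constant.

contingent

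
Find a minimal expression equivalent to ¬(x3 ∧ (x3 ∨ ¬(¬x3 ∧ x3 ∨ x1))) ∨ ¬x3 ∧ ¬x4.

¬(x3 ∧ (x3 ∨ ¬(¬x3 ∧ x3 ∨ x1))) ∨ ¬x3 ∧ ¬x4
= ¬(x3 ∧ (x3 ∨ ¬x1)) ∨ ¬x3 ∧ ¬x4   (complement / identity)
= ¬x3 ∨ ¬x3 ∧ ¬x4   (absorption)
= ¬x3   (absorption)

¬x3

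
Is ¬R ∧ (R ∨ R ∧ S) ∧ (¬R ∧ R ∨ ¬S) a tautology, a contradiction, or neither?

¬R ∧ (R ∨ R ∧ S) ∧ (¬R ∧ R ∨ ¬S)
= ¬R ∧ R ∧ (¬R ∧ R ∨ ¬S)   — absorption
= ¬R ∧ R   — absorption
= False   — complement

contradiction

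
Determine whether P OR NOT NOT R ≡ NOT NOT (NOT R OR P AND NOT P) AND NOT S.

No

E1: P OR NOT NOT R
    = P OR R   — double negation
E2: NOT NOT (NOT R OR P AND NOT P) AND NOT S
    = NOT NOT NOT R AND NOT S   — complement / identity
    = NOT R AND NOT S   — double negation
These differ: at P=1, R=1, S=1, E1 = 1 but E2 = 0.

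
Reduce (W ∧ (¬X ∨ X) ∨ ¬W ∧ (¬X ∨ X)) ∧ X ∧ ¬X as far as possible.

False

(W ∧ (¬X ∨ X) ∨ ¬W ∧ (¬X ∨ X)) ∧ X ∧ ¬X
= (¬X ∨ X) ∧ X ∧ ¬X
= X ∧ ¬X
= False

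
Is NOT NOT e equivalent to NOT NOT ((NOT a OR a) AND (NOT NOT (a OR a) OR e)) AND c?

No

E1: NOT NOT e
    = e
E2: NOT NOT ((NOT a OR a) AND (NOT NOT (a OR a) OR e)) AND c
    = NOT NOT ((NOT a OR a) AND (NOT NOT a OR e)) AND c
    = NOT NOT ((NOT a OR a) AND (a OR e)) AND c
    = NOT NOT (a OR e) AND c
    = (a OR e) AND c
These differ: at a=1, c=0, e=1, E1 = 1 but E2 = 0.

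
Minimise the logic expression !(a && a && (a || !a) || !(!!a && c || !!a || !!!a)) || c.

!a || c

!(a && a && (a || !a) || !(!!a && c || !!a || !!!a)) || c
= !(a && a && (a || !a) || !(!!a && c || !!a || !a)) || c
= !(a && a && (a || !a) || !(!!a || !a)) || c
= !(a && a || !(!!a || !a)) || c
= !(a && a || !a && a) || c
= !a || c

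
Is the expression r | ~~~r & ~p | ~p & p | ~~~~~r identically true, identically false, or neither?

r | ~~~r & ~p | ~p & p | ~~~~~r
= r | ~~~r & ~p | ~~~~~r   (complement / identity)
= r | ~~~r & ~p | ~~~r   (double negation)
= r | ~~~r   (absorption)
= r | ~r   (double negation)
= 1   (complement)

identically true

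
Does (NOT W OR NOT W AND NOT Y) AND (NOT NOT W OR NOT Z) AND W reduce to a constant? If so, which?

yes, False

(NOT W OR NOT W AND NOT Y) AND (NOT NOT W OR NOT Z) AND W
= (NOT W OR NOT W AND NOT Y) AND (W OR NOT Z) AND W
= NOT W AND (W OR NOT Z) AND W
= NOT W AND W
= FALSE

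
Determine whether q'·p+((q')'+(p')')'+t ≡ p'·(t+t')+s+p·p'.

E1: q'·p+((q')'+(p')')'+t
    = q'·p+q'·p'+t   — De Morgan
    = q'+t   — distribution
E2: p'·(t+t')+s+p·p'
    = p'+s+p·p'   — complement / identity
    = p'+s   — complement / identity
These differ: at p=1, q=1, s=1, t=0, E1 = 0 but E2 = 1.

No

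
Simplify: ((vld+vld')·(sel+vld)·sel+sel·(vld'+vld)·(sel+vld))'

((vld+vld')·(sel+vld)·sel+sel·(vld'+vld)·(sel+vld))'
= ((vld+vld')·(sel+vld)·sel+sel·(sel+vld))'   (complement / identity)
= ((sel+vld)·sel+sel·(sel+vld))'   (complement / identity)
= ((sel+sel)·(sel+vld))'   (distribution)
= (sel·vld+sel)'   (distribution)
= sel'   (absorption)

sel'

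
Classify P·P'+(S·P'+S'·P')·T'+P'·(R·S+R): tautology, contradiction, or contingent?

P·P'+(S·P'+S'·P')·T'+P'·(R·S+R)
= P·P'+(S·P'+S'·P')·T'+P'·R   (absorption)
= (S·P'+S'·P')·T'+P'·R   (complement / identity)
= P'·T'+P'·R   (distribution)
= P'·(T'+R)   (distribution)
This depends on P, R, T, so it is not a constant.

contingent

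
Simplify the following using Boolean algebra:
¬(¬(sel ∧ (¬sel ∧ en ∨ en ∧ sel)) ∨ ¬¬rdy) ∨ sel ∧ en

¬(¬(sel ∧ (¬sel ∧ en ∨ en ∧ sel)) ∨ ¬¬rdy) ∨ sel ∧ en
= ¬(¬(sel ∧ en) ∨ ¬¬rdy) ∨ sel ∧ en   (distribution)
= sel ∧ en ∧ ¬rdy ∨ sel ∧ en   (De Morgan)
= sel ∧ en   (absorption)

sel ∧ en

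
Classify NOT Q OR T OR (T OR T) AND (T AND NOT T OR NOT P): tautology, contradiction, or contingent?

contingent

NOT Q OR T OR (T OR T) AND (T AND NOT T OR NOT P)
= NOT Q OR T OR T AND (T AND NOT T OR NOT P)   [idempotence]
= NOT Q OR T OR T AND NOT P   [complement / identity]
= NOT Q OR T   [absorption]
This depends on Q, T, so it is not a constant.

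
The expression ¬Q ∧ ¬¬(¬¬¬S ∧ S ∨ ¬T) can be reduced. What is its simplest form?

¬Q ∧ ¬T

¬Q ∧ ¬¬(¬¬¬S ∧ S ∨ ¬T)
= ¬Q ∧ ¬¬(¬S ∧ S ∨ ¬T)   (double negation)
= ¬Q ∧ ¬¬¬T   (complement / identity)
= ¬Q ∧ ¬T   (double negation)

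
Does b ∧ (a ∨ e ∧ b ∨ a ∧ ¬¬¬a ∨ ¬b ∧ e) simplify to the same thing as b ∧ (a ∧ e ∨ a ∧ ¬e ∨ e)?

E1: b ∧ (a ∨ e ∧ b ∨ a ∧ ¬¬¬a ∨ ¬b ∧ e)
    = b ∧ (a ∨ e ∧ b ∨ a ∧ ¬a ∨ ¬b ∧ e)   (double negation)
    = b ∧ (a ∨ e ∧ b ∨ ¬b ∧ e)   (complement / identity)
    = b ∧ (a ∨ e)   (distribution)
E2: b ∧ (a ∧ e ∨ a ∧ ¬e ∨ e)
    = b ∧ (a ∨ e)   (distribution)
Both reduce to b ∧ (a ∨ e), so they are equivalent.

Yes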